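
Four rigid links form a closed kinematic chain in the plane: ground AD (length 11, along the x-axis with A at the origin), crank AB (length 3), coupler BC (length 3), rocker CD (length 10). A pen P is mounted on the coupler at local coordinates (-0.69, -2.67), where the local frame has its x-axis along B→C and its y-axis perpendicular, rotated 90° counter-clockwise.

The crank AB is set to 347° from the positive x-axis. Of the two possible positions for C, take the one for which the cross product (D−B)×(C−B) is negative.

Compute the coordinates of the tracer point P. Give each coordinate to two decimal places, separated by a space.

A=(0,0), D=(11.00,0)
B = A + 3.00·(cos347°, sin347°) = (2.9231, -0.6749)
|BD| = 8.1050
circle(B,3.00) ∩ circle(D,10.00): a=-1.5613, h=2.5617
  candidates: C₊=(1.1540,1.7480) cross=20.763; C₋=(1.5806,-3.3577) cross=-20.763
  mode - wants cross < 0 → take C=(1.5806,-3.3577) (cross=-20.763)
ex = (C−B)/|BC| = (-0.4475,-0.8943); ey = (0.8943,-0.4475)
P = B + -0.69·ex + -2.67·ey = (0.8442,1.1371)

0.84 1.14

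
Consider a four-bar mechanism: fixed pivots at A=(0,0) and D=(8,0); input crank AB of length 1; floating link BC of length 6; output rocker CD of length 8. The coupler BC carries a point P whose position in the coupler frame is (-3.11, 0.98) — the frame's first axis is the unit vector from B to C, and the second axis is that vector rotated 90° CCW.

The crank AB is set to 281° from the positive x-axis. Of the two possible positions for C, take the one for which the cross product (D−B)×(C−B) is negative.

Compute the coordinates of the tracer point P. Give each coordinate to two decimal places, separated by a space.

A=(0,0), D=(8.00,0)
B = A + 1.00·(cos281°, sin281°) = (0.1908, -0.9816)
|BD| = 7.8706
circle(B,6.00) ∩ circle(D,8.00): a=2.1566, h=5.5990
  candidates: C₊=(1.6322,4.8427) cross=44.068; C₋=(3.0288,-6.2680) cross=-44.068
  mode - wants cross < 0 → take C=(3.0288,-6.2680) (cross=-44.068)
ex = (C−B)/|BC| = (0.4730,-0.8811); ey = (0.8811,0.4730)
P = B + -3.11·ex + 0.98·ey = (-0.4168,2.2220)

-0.42 2.22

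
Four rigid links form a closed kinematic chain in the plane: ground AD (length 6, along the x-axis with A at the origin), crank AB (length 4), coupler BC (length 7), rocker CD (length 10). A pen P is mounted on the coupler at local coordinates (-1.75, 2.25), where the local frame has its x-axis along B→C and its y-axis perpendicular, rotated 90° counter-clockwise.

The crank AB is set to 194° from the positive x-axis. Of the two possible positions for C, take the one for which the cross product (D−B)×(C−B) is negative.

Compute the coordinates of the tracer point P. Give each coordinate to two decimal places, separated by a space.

-2.61 1.58

A=(0,0), D=(6.00,0)
B = A + 4.00·(cos194°, sin194°) = (-3.8812, -0.9677)
|BD| = 9.9285
circle(B,7.00) ∩ circle(D,10.00): a=2.3959, h=6.5772
  candidates: C₊=(-2.1378,5.8117) cross=65.302; C₋=(-0.8557,-7.2801) cross=-65.302
  mode - wants cross < 0 → take C=(-0.8557,-7.2801) (cross=-65.302)
ex = (C−B)/|BC| = (0.4322,-0.9018); ey = (0.9018,0.4322)
P = B + -1.75·ex + 2.25·ey = (-2.6086,1.5829)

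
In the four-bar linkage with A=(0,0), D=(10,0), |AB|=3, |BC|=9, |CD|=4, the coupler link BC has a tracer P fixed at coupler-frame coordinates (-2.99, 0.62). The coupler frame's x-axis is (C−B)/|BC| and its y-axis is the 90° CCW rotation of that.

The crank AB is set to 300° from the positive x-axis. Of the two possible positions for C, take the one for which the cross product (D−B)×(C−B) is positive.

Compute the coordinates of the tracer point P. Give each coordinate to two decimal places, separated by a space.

A=(0,0), D=(10.00,0)
B = A + 3.00·(cos300°, sin300°) = (1.5000, -2.5981)
|BD| = 8.8882
circle(B,9.00) ∩ circle(D,4.00): a=8.1006, h=3.9217
  candidates: C₊=(8.1005,3.5202) cross=34.857; C₋=(10.3932,-3.9806) cross=-34.857
  mode + wants cross > 0 → take C=(8.1005,3.5202) (cross=34.857)
ex = (C−B)/|BC| = (0.7334,0.6798); ey = (-0.6798,0.7334)
P = B + -2.99·ex + 0.62·ey = (-1.1143,-4.1760)

-1.11 -4.18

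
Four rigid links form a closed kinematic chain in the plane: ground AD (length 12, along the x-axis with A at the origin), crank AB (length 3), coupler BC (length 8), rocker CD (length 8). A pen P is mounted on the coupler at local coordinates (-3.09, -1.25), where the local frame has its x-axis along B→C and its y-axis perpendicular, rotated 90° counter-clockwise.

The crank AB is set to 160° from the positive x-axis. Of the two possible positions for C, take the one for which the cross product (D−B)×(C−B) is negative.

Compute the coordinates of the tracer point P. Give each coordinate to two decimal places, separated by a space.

-6.15 1.24

A=(0,0), D=(12.00,0)
B = A + 3.00·(cos160°, sin160°) = (-2.8191, 1.0261)
|BD| = 14.8546
circle(B,8.00) ∩ circle(D,8.00): a=7.4273, h=2.9725
  candidates: C₊=(4.7958,3.4784) cross=44.155; C₋=(4.3851,-2.4523) cross=-44.155
  mode - wants cross < 0 → take C=(4.3851,-2.4523) (cross=-44.155)
ex = (C−B)/|BC| = (0.9005,-0.4348); ey = (0.4348,0.9005)
P = B + -3.09·ex + -1.25·ey = (-6.1452,1.2439)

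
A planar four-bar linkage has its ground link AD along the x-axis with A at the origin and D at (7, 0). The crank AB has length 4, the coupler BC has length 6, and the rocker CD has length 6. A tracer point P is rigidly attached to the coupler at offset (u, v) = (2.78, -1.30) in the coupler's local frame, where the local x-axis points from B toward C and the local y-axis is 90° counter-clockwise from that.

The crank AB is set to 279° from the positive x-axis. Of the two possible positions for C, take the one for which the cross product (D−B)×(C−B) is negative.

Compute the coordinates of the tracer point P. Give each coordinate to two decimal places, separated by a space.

A=(0,0), D=(7.00,0)
B = A + 4.00·(cos279°, sin279°) = (0.6257, -3.9508)
|BD| = 7.4993
circle(B,6.00) ∩ circle(D,6.00): a=3.7497, h=4.6840
  candidates: C₊=(1.3453,2.0059) cross=35.127; C₋=(6.2805,-5.9567) cross=-35.127
  mode - wants cross < 0 → take C=(6.2805,-5.9567) (cross=-35.127)
ex = (C−B)/|BC| = (0.9425,-0.3343); ey = (0.3343,0.9425)
P = B + 2.78·ex + -1.30·ey = (2.8111,-6.1054)

2.81 -6.11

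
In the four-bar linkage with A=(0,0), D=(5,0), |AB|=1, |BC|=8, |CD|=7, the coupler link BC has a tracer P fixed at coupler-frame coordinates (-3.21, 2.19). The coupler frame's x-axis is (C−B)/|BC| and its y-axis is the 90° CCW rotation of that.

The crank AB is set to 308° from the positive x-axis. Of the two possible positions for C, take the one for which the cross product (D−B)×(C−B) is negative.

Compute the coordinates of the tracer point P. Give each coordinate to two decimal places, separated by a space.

A=(0,0), D=(5.00,0)
B = A + 1.00·(cos308°, sin308°) = (0.6157, -0.7880)
|BD| = 4.4546
circle(B,8.00) ∩ circle(D,7.00): a=3.9110, h=6.9789
  candidates: C₊=(3.2304,6.7726) cross=31.088; C₋=(5.6995,-6.9650) cross=-31.088
  mode - wants cross < 0 → take C=(5.6995,-6.9650) (cross=-31.088)
ex = (C−B)/|BC| = (0.6355,-0.7721); ey = (0.7721,0.6355)
P = B + -3.21·ex + 2.19·ey = (0.2667,3.0822)

0.27 3.08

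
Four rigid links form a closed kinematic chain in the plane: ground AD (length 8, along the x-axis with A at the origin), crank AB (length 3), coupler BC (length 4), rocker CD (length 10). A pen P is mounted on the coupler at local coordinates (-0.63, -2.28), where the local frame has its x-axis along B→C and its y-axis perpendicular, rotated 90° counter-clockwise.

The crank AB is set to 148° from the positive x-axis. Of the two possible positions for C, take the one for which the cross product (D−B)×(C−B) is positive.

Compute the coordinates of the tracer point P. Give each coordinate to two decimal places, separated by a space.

A=(0,0), D=(8.00,0)
B = A + 3.00·(cos148°, sin148°) = (-2.5441, 1.5898)
|BD| = 10.6633
circle(B,4.00) ∩ circle(D,10.00): a=1.3929, h=3.7496
  candidates: C₊=(-0.6078,5.0898) cross=39.984; C₋=(-1.7258,-2.3256) cross=-39.984
  mode + wants cross > 0 → take C=(-0.6078,5.0898) (cross=39.984)
ex = (C−B)/|BC| = (0.4841,0.8750); ey = (-0.8750,0.4841)
P = B + -0.63·ex + -2.28·ey = (-0.8541,-0.0652)

-0.85 -0.07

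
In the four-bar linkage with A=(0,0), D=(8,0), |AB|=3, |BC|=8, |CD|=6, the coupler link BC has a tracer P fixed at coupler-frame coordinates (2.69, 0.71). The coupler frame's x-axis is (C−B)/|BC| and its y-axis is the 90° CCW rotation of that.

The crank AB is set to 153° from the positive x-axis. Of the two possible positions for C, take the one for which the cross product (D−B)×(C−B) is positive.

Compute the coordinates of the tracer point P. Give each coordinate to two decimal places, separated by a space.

-0.57 3.18

A=(0,0), D=(8.00,0)
B = A + 3.00·(cos153°, sin153°) = (-2.6730, 1.3620)
|BD| = 10.7596
circle(B,8.00) ∩ circle(D,6.00): a=6.6810, h=4.4006
  candidates: C₊=(4.5112,4.8814) cross=47.348; C₋=(3.3972,-3.8489) cross=-47.348
  mode + wants cross > 0 → take C=(4.5112,4.8814) (cross=47.348)
ex = (C−B)/|BC| = (0.8980,0.4399); ey = (-0.4399,0.8980)
P = B + 2.69·ex + 0.71·ey = (-0.5697,3.1830)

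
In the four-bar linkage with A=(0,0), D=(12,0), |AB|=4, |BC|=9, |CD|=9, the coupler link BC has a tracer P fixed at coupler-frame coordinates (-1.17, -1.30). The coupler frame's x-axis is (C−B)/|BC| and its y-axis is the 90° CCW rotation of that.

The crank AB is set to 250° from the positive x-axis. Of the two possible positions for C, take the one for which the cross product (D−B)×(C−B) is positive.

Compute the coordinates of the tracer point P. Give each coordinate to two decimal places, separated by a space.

A=(0,0), D=(12.00,0)
B = A + 4.00·(cos250°, sin250°) = (-1.3681, -3.7588)
|BD| = 13.8865
circle(B,9.00) ∩ circle(D,9.00): a=6.9432, h=5.7264
  candidates: C₊=(3.7659,3.6332) cross=79.519; C₋=(6.8660,-7.3920) cross=-79.519
  mode + wants cross > 0 → take C=(3.7659,3.6332) (cross=79.519)
ex = (C−B)/|BC| = (0.5704,0.8213); ey = (-0.8213,0.5704)
P = B + -1.17·ex + -1.30·ey = (-0.9678,-5.4613)

-0.97 -5.46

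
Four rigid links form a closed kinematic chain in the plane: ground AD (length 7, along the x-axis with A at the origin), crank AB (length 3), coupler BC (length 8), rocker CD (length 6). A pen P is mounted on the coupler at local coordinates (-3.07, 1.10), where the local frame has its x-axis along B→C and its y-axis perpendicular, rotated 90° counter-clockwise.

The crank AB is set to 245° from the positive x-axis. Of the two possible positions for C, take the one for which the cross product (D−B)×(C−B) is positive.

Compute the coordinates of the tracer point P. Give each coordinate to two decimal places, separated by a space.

-3.75 -4.83

A=(0,0), D=(7.00,0)
B = A + 3.00·(cos245°, sin245°) = (-1.2679, -2.7189)
|BD| = 8.7034
circle(B,8.00) ∩ circle(D,6.00): a=5.9603, h=5.3362
  candidates: C₊=(2.7271,4.2122) cross=46.443; C₋=(6.0611,-5.9261) cross=-46.443
  mode + wants cross > 0 → take C=(2.7271,4.2122) (cross=46.443)
ex = (C−B)/|BC| = (0.4994,0.8664); ey = (-0.8664,0.4994)
P = B + -3.07·ex + 1.10·ey = (-3.7540,-4.8294)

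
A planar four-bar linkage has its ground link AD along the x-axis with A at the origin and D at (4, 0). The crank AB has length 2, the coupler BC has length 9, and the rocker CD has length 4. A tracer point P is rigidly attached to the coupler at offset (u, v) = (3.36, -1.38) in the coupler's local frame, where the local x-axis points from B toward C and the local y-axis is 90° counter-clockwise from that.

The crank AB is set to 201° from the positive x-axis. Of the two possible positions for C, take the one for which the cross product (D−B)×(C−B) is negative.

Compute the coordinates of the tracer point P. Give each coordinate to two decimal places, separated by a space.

1.09 -2.82

A=(0,0), D=(4.00,0)
B = A + 2.00·(cos201°, sin201°) = (-1.8672, -0.7167)
|BD| = 5.9108
circle(B,9.00) ∩ circle(D,4.00): a=8.4538, h=3.0875
  candidates: C₊=(6.1499,3.3731) cross=18.250; C₋=(6.8987,-2.7564) cross=-18.250
  mode - wants cross < 0 → take C=(6.8987,-2.7564) (cross=-18.250)
ex = (C−B)/|BC| = (0.9740,-0.2266); ey = (0.2266,0.9740)
P = B + 3.36·ex + -1.38·ey = (1.0927,-2.8223)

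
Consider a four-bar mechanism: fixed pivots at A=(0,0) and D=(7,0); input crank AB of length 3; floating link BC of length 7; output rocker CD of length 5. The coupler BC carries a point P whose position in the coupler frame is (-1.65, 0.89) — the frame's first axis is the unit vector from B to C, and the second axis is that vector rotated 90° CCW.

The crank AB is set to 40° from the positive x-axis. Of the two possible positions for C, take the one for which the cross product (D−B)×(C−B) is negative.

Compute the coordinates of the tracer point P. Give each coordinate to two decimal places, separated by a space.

A=(0,0), D=(7.00,0)
B = A + 3.00·(cos40°, sin40°) = (2.2981, 1.9284)
|BD| = 5.0819
circle(B,7.00) ∩ circle(D,5.00): a=4.9023, h=4.9968
  candidates: C₊=(8.7298,4.6912) cross=25.393; C₋=(4.9377,-4.5549) cross=-25.393
  mode - wants cross < 0 → take C=(4.9377,-4.5549) (cross=-25.393)
ex = (C−B)/|BC| = (0.3771,-0.9262); ey = (0.9262,0.3771)
P = B + -1.65·ex + 0.89·ey = (2.5002,3.7922)

2.50 3.79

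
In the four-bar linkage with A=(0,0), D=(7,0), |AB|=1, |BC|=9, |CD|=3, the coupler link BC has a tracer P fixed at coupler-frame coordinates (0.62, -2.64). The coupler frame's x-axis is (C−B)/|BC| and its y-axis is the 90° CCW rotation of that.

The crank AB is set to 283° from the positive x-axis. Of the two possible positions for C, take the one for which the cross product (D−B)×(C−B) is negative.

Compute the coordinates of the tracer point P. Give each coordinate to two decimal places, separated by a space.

0.51 -3.67

A=(0,0), D=(7.00,0)
B = A + 1.00·(cos283°, sin283°) = (0.2250, -0.9744)
|BD| = 6.8448
circle(B,9.00) ∩ circle(D,3.00): a=8.6819, h=2.3717
  candidates: C₊=(8.4808,2.6091) cross=16.234; C₋=(9.1560,-2.0860) cross=-16.234
  mode - wants cross < 0 → take C=(9.1560,-2.0860) (cross=-16.234)
ex = (C−B)/|BC| = (0.9923,-0.1235); ey = (0.1235,0.9923)
P = B + 0.62·ex + -2.64·ey = (0.5141,-3.6707)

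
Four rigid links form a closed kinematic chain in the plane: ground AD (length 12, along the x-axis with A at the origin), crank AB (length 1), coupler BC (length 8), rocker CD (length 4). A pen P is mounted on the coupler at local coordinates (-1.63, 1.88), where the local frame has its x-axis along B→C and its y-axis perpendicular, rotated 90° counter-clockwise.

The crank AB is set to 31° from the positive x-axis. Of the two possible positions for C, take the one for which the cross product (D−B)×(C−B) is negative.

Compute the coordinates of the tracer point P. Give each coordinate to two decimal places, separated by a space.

A=(0,0), D=(12.00,0)
B = A + 1.00·(cos31°, sin31°) = (0.8572, 0.5150)
|BD| = 11.1547
circle(B,8.00) ∩ circle(D,4.00): a=7.7289, h=2.0649
  candidates: C₊=(8.6732,2.2209) cross=23.033; C₋=(8.4825,-1.9045) cross=-23.033
  mode - wants cross < 0 → take C=(8.4825,-1.9045) (cross=-23.033)
ex = (C−B)/|BC| = (0.9532,-0.3024); ey = (0.3024,0.9532)
P = B + -1.63·ex + 1.88·ey = (-0.1279,2.8000)

-0.13 2.80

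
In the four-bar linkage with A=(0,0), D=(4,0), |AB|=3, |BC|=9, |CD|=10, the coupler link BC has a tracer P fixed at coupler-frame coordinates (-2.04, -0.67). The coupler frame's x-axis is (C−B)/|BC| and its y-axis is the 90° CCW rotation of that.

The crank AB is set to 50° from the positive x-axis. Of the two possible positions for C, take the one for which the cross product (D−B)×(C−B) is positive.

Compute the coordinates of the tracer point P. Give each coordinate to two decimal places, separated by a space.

1.19 0.28

A=(0,0), D=(4.00,0)
B = A + 3.00·(cos50°, sin50°) = (1.9284, 2.2981)
|BD| = 3.0940
circle(B,9.00) ∩ circle(D,10.00): a=-1.5234, h=8.8701
  candidates: C₊=(7.4968,9.3687) cross=27.445; C₋=(-5.6800,-2.5094) cross=-27.445
  mode + wants cross > 0 → take C=(7.4968,9.3687) (cross=27.445)
ex = (C−B)/|BC| = (0.6187,0.7856); ey = (-0.7856,0.6187)
P = B + -2.04·ex + -0.67·ey = (1.1926,0.2809)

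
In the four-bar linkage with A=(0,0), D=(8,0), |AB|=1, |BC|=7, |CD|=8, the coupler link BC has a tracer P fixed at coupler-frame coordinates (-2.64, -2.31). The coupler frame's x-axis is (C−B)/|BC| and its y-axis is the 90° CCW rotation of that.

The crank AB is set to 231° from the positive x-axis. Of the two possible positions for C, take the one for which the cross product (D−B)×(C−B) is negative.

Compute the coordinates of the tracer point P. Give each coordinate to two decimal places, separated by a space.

A=(0,0), D=(8.00,0)
B = A + 1.00·(cos231°, sin231°) = (-0.6293, -0.7771)
|BD| = 8.6642
circle(B,7.00) ∩ circle(D,8.00): a=3.4665, h=6.0814
  candidates: C₊=(2.2777,5.5907) cross=52.691; C₋=(3.3687,-6.5231) cross=-52.691
  mode - wants cross < 0 → take C=(3.3687,-6.5231) (cross=-52.691)
ex = (C−B)/|BC| = (0.5711,-0.8209); ey = (0.8209,0.5711)
P = B + -2.64·ex + -2.31·ey = (-4.0333,0.0706)

-4.03 0.07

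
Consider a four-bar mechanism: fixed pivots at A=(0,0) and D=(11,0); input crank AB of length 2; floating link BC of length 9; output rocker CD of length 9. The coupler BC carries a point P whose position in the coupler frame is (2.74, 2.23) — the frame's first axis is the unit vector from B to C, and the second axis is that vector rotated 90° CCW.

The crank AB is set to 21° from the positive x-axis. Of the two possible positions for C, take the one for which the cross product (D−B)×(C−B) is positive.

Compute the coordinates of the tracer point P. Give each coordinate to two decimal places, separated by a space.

1.62 4.24

A=(0,0), D=(11.00,0)
B = A + 2.00·(cos21°, sin21°) = (1.8672, 0.7167)
|BD| = 9.1609
circle(B,9.00) ∩ circle(D,9.00): a=4.5805, h=7.7472
  candidates: C₊=(7.0397,8.0818) cross=70.972; C₋=(5.8275,-7.3651) cross=-70.972
  mode + wants cross > 0 → take C=(7.0397,8.0818) (cross=70.972)
ex = (C−B)/|BC| = (0.5747,0.8183); ey = (-0.8183,0.5747)
P = B + 2.74·ex + 2.23·ey = (1.6170,4.2406)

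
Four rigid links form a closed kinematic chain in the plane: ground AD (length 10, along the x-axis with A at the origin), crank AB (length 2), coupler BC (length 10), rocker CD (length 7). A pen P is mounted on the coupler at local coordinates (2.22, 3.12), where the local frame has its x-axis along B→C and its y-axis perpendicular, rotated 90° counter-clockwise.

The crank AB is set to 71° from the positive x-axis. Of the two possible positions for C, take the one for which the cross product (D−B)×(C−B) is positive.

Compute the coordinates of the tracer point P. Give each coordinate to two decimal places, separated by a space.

0.98 5.71

A=(0,0), D=(10.00,0)
B = A + 2.00·(cos71°, sin71°) = (0.6511, 1.8910)
|BD| = 9.5382
circle(B,10.00) ∩ circle(D,7.00): a=7.4426, h=6.6789
  candidates: C₊=(9.2701,6.9618) cross=63.705; C₋=(6.6218,-6.1309) cross=-63.705
  mode + wants cross > 0 → take C=(9.2701,6.9618) (cross=63.705)
ex = (C−B)/|BC| = (0.8619,0.5071); ey = (-0.5071,0.8619)
P = B + 2.22·ex + 3.12·ey = (0.9825,5.7059)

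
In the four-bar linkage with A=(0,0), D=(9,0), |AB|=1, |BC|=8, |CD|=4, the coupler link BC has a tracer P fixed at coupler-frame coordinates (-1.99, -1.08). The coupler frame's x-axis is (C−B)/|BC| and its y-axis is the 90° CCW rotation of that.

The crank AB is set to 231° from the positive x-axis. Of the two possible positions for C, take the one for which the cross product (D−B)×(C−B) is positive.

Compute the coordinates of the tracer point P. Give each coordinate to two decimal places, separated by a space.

A=(0,0), D=(9.00,0)
B = A + 1.00·(cos231°, sin231°) = (-0.6293, -0.7771)
|BD| = 9.6606
circle(B,8.00) ∩ circle(D,4.00): a=7.3146, h=3.2398
  candidates: C₊=(6.4010,3.0406) cross=31.298; C₋=(6.9222,-3.4180) cross=-31.298
  mode + wants cross > 0 → take C=(6.4010,3.0406) (cross=31.298)
ex = (C−B)/|BC| = (0.8788,0.4772); ey = (-0.4772,0.8788)
P = B + -1.99·ex + -1.08·ey = (-1.8627,-2.6759)

-1.86 -2.68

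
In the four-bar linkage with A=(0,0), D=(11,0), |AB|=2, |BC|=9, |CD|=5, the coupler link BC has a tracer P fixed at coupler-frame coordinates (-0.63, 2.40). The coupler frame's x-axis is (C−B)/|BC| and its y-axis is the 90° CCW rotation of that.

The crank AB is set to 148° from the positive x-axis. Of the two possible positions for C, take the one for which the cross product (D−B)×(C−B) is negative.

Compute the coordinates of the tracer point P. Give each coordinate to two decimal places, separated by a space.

A=(0,0), D=(11.00,0)
B = A + 2.00·(cos148°, sin148°) = (-1.6961, 1.0598)
|BD| = 12.7403
circle(B,9.00) ∩ circle(D,5.00): a=8.5679, h=2.7552
  candidates: C₊=(7.0713,3.0928) cross=35.102; C₋=(6.6129,-2.3986) cross=-35.102
  mode - wants cross < 0 → take C=(6.6129,-2.3986) (cross=-35.102)
ex = (C−B)/|BC| = (0.9232,-0.3843); ey = (0.3843,0.9232)
P = B + -0.63·ex + 2.40·ey = (-1.3555,3.5177)

-1.36 3.52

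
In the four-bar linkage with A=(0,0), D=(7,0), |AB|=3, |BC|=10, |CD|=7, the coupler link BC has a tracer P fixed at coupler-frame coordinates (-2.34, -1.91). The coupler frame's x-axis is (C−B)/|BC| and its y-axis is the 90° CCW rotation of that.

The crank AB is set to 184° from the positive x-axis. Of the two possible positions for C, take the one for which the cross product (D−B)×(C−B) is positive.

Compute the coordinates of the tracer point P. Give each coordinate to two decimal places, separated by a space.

-3.44 -3.20

A=(0,0), D=(7.00,0)
B = A + 3.00·(cos184°, sin184°) = (-2.9927, -0.2093)
|BD| = 9.9949
circle(B,10.00) ∩ circle(D,7.00): a=7.5487, h=6.5587
  candidates: C₊=(4.4171,6.5060) cross=65.553; C₋=(4.6917,-6.6085) cross=-65.553
  mode + wants cross > 0 → take C=(4.4171,6.5060) (cross=65.553)
ex = (C−B)/|BC| = (0.7410,0.6715); ey = (-0.6715,0.7410)
P = B + -2.34·ex + -1.91·ey = (-3.4440,-3.1959)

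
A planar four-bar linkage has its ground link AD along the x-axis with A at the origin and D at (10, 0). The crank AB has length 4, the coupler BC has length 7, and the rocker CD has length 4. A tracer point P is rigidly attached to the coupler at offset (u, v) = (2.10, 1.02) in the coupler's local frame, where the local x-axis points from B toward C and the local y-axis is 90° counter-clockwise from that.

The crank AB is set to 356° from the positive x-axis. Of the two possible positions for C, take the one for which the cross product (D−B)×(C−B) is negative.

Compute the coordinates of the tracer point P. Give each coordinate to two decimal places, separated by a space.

A=(0,0), D=(10.00,0)
B = A + 4.00·(cos356°, sin356°) = (3.9903, -0.2790)
|BD| = 6.0162
circle(B,7.00) ∩ circle(D,4.00): a=5.7507, h=3.9912
  candidates: C₊=(9.5497,3.9746) cross=24.012; C₋=(9.9199,-3.9992) cross=-24.012
  mode - wants cross < 0 → take C=(9.9199,-3.9992) (cross=-24.012)
ex = (C−B)/|BC| = (0.8471,-0.5315); ey = (0.5315,0.8471)
P = B + 2.10·ex + 1.02·ey = (6.3112,-0.5310)

6.31 -0.53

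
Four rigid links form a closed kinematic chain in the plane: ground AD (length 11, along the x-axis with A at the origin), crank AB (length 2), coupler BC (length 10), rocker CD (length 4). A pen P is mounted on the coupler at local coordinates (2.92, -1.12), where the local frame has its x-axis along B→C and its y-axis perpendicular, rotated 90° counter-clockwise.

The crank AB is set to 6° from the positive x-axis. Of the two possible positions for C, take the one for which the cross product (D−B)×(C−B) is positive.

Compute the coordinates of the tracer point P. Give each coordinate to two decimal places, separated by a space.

A=(0,0), D=(11.00,0)
B = A + 2.00·(cos6°, sin6°) = (1.9890, 0.2091)
|BD| = 9.0134
circle(B,10.00) ∩ circle(D,4.00): a=9.1664, h=3.9971
  candidates: C₊=(11.2457,3.9924) cross=36.027; C₋=(11.0603,-3.9995) cross=-36.027
  mode + wants cross > 0 → take C=(11.2457,3.9924) (cross=36.027)
ex = (C−B)/|BC| = (0.9257,0.3783); ey = (-0.3783,0.9257)
P = B + 2.92·ex + -1.12·ey = (5.1157,0.2771)

5.12 0.28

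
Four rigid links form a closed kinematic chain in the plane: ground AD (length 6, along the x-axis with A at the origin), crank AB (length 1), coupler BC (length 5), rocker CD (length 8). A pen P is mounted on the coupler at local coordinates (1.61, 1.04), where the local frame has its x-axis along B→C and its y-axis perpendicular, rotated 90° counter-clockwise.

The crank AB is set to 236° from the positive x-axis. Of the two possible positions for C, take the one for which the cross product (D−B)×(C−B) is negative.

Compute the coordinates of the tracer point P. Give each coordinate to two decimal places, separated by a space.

0.78 -2.20

A=(0,0), D=(6.00,0)
B = A + 1.00·(cos236°, sin236°) = (-0.5592, -0.8290)
|BD| = 6.6114
circle(B,5.00) ∩ circle(D,8.00): a=0.3562, h=4.9873
  candidates: C₊=(-0.8312,4.1636) cross=32.973; C₋=(0.4196,-5.7323) cross=-32.973
  mode - wants cross < 0 → take C=(0.4196,-5.7323) (cross=-32.973)
ex = (C−B)/|BC| = (0.1958,-0.9807); ey = (0.9807,0.1958)
P = B + 1.61·ex + 1.04·ey = (0.7759,-2.2043)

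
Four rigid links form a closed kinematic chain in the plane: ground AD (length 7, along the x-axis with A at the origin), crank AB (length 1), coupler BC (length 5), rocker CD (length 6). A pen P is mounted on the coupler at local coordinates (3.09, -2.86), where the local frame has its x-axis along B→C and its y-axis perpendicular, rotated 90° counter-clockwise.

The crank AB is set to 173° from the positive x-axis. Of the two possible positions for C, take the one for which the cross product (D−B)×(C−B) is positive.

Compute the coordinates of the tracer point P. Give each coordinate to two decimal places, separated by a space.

A=(0,0), D=(7.00,0)
B = A + 1.00·(cos173°, sin173°) = (-0.9925, 0.1219)
|BD| = 7.9935
circle(B,5.00) ∩ circle(D,6.00): a=3.3087, h=3.7487
  candidates: C₊=(2.3729,3.8197) cross=29.965; C₋=(2.2586,-3.6768) cross=-29.965
  mode + wants cross > 0 → take C=(2.3729,3.8197) (cross=29.965)
ex = (C−B)/|BC| = (0.6731,0.7396); ey = (-0.7396,0.6731)
P = B + 3.09·ex + -2.86·ey = (3.2024,0.4821)

3.20 0.48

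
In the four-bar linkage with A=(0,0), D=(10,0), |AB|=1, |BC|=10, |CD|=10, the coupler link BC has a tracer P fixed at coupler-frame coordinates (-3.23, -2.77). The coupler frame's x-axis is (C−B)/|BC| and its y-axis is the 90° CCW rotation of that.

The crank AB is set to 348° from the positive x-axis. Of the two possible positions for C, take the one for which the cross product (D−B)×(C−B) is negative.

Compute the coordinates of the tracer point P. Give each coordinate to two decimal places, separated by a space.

-2.99 1.33

A=(0,0), D=(10.00,0)
B = A + 1.00·(cos348°, sin348°) = (0.9781, -0.2079)
|BD| = 9.0242
circle(B,10.00) ∩ circle(D,10.00): a=4.5121, h=8.9242
  candidates: C₊=(5.2835,8.8178) cross=80.534; C₋=(5.6947,-9.0258) cross=-80.534
  mode - wants cross < 0 → take C=(5.6947,-9.0258) (cross=-80.534)
ex = (C−B)/|BC| = (0.4717,-0.8818); ey = (0.8818,0.4717)
P = B + -3.23·ex + -2.77·ey = (-2.9878,1.3338)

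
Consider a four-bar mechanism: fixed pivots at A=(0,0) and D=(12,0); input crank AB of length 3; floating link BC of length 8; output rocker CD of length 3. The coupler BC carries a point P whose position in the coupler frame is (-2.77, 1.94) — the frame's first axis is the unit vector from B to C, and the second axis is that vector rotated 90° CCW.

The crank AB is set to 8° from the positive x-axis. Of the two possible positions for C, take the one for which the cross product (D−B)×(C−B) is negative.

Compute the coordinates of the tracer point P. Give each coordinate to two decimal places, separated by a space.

1.11 3.24

A=(0,0), D=(12.00,0)
B = A + 3.00·(cos8°, sin8°) = (2.9708, 0.4175)
|BD| = 9.0388
circle(B,8.00) ∩ circle(D,3.00): a=7.5618, h=2.6112
  candidates: C₊=(10.6452,2.6767) cross=23.602; C₋=(10.4040,-2.5402) cross=-23.602
  mode - wants cross < 0 → take C=(10.4040,-2.5402) (cross=-23.602)
ex = (C−B)/|BC| = (0.9291,-0.3697); ey = (0.3697,0.9291)
P = B + -2.77·ex + 1.94·ey = (1.1143,3.2442)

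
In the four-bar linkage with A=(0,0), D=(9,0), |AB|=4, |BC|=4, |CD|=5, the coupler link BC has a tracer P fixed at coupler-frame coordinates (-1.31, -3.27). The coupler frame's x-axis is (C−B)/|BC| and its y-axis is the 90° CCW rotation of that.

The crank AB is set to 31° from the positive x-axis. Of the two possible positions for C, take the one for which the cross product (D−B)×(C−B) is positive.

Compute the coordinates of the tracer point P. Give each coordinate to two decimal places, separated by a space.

4.30 -1.35

A=(0,0), D=(9.00,0)
B = A + 4.00·(cos31°, sin31°) = (3.4287, 2.0602)
|BD| = 5.9400
circle(B,4.00) ∩ circle(D,5.00): a=2.2124, h=3.3324
  candidates: C₊=(6.6596,4.4184) cross=19.795; C₋=(4.3480,-1.8328) cross=-19.795
  mode + wants cross > 0 → take C=(6.6596,4.4184) (cross=19.795)
ex = (C−B)/|BC| = (0.8077,0.5896); ey = (-0.5896,0.8077)
P = B + -1.31·ex + -3.27·ey = (4.2984,-1.3534)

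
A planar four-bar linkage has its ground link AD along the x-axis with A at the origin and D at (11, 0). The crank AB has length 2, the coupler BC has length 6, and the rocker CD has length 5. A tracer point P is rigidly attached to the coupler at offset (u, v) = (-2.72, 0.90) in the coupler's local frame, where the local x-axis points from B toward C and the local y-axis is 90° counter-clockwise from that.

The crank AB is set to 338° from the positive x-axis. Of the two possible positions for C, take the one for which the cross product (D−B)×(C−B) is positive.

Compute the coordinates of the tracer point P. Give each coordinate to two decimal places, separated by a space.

-0.89 -1.56

A=(0,0), D=(11.00,0)
B = A + 2.00·(cos338°, sin338°) = (1.8544, -0.7492)
|BD| = 9.1763
circle(B,6.00) ∩ circle(D,5.00): a=5.1875, h=3.0149
  candidates: C₊=(6.7784,2.6792) cross=27.666; C₋=(7.2707,-3.3305) cross=-27.666
  mode + wants cross > 0 → take C=(6.7784,2.6792) (cross=27.666)
ex = (C−B)/|BC| = (0.8207,0.5714); ey = (-0.5714,0.8207)
P = B + -2.72·ex + 0.90·ey = (-0.8921,-1.5648)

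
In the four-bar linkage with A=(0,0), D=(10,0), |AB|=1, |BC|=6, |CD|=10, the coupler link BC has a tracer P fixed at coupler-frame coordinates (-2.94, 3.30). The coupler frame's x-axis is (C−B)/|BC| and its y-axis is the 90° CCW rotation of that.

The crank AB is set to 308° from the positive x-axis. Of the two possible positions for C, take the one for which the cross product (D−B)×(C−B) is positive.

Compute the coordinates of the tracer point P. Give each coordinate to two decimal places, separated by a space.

-3.05 -3.25

A=(0,0), D=(10.00,0)
B = A + 1.00·(cos308°, sin308°) = (0.6157, -0.7880)
|BD| = 9.4174
circle(B,6.00) ∩ circle(D,10.00): a=1.3107, h=5.8551
  candidates: C₊=(1.4318,5.1562) cross=55.140; C₋=(2.4117,-6.5129) cross=-55.140
  mode + wants cross > 0 → take C=(1.4318,5.1562) (cross=55.140)
ex = (C−B)/|BC| = (0.1360,0.9907); ey = (-0.9907,0.1360)
P = B + -2.94·ex + 3.30·ey = (-3.0536,-3.2518)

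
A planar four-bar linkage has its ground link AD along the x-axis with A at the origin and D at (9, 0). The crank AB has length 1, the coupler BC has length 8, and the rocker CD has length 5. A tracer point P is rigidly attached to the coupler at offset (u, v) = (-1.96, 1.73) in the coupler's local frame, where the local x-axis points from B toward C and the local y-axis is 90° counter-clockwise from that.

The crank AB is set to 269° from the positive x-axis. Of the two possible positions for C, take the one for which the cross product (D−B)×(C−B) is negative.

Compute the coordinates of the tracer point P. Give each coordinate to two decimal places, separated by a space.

-0.98 1.43

A=(0,0), D=(9.00,0)
B = A + 1.00·(cos269°, sin269°) = (-0.0175, -0.9998)
|BD| = 9.0727
circle(B,8.00) ∩ circle(D,5.00): a=6.6857, h=4.3934
  candidates: C₊=(6.1433,4.1036) cross=39.860; C₋=(7.1117,-4.6297) cross=-39.860
  mode - wants cross < 0 → take C=(7.1117,-4.6297) (cross=-39.860)
ex = (C−B)/|BC| = (0.8911,-0.4537); ey = (0.4537,0.8911)
P = B + -1.96·ex + 1.73·ey = (-0.9791,1.4311)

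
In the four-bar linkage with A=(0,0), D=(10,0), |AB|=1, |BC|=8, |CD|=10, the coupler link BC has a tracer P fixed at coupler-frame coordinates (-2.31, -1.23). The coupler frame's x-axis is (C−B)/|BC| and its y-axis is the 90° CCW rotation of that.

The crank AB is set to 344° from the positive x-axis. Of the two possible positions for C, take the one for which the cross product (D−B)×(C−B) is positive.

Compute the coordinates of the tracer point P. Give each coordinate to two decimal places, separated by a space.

1.48 -2.84

A=(0,0), D=(10.00,0)
B = A + 1.00·(cos344°, sin344°) = (0.9613, -0.2756)
|BD| = 9.0429
circle(B,8.00) ∩ circle(D,10.00): a=2.5310, h=7.5891
  candidates: C₊=(3.2597,7.3871) cross=68.628; C₋=(3.7224,-7.7840) cross=-68.628
  mode + wants cross > 0 → take C=(3.2597,7.3871) (cross=68.628)
ex = (C−B)/|BC| = (0.2873,0.9578); ey = (-0.9578,0.2873)
P = B + -2.31·ex + -1.23·ey = (1.4757,-2.8416)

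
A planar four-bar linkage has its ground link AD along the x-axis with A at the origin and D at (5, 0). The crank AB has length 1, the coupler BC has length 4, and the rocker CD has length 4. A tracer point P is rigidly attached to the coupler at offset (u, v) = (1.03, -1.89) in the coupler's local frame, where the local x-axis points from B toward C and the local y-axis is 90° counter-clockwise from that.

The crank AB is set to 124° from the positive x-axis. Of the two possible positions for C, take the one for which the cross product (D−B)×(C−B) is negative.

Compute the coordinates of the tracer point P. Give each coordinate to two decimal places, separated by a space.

A=(0,0), D=(5.00,0)
B = A + 1.00·(cos124°, sin124°) = (-0.5592, 0.8290)
|BD| = 5.6207
circle(B,4.00) ∩ circle(D,4.00): a=2.8103, h=2.8464
  candidates: C₊=(2.6402,3.2298) cross=15.999; C₋=(1.8006,-2.4008) cross=-15.999
  mode - wants cross < 0 → take C=(1.8006,-2.4008) (cross=-15.999)
ex = (C−B)/|BC| = (0.5899,-0.8074); ey = (0.8074,0.5899)
P = B + 1.03·ex + -1.89·ey = (-1.4776,-1.1176)

-1.48 -1.12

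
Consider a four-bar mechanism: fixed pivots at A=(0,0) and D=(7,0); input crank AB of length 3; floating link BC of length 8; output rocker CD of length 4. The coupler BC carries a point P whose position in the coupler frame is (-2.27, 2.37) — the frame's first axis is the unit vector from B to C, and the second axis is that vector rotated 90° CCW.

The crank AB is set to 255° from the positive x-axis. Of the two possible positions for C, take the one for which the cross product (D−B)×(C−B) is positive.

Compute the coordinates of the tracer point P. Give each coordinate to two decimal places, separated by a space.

A=(0,0), D=(7.00,0)
B = A + 3.00·(cos255°, sin255°) = (-0.7765, -2.8978)
|BD| = 8.2988
circle(B,8.00) ∩ circle(D,4.00): a=7.0414, h=3.7972
  candidates: C₊=(4.4958,3.1191) cross=31.512; C₋=(7.1476,-3.9973) cross=-31.512
  mode + wants cross > 0 → take C=(4.4958,3.1191) (cross=31.512)
ex = (C−B)/|BC| = (0.6590,0.7521); ey = (-0.7521,0.6590)
P = B + -2.27·ex + 2.37·ey = (-4.0550,-3.0432)

-4.05 -3.04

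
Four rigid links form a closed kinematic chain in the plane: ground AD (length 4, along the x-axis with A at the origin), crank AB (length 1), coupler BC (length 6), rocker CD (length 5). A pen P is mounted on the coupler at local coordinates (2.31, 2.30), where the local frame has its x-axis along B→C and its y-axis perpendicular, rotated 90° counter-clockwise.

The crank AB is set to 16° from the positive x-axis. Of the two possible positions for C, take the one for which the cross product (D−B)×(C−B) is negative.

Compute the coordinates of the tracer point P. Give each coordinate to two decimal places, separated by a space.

4.08 -0.66

A=(0,0), D=(4.00,0)
B = A + 1.00·(cos16°, sin16°) = (0.9613, 0.2756)
|BD| = 3.0512
circle(B,6.00) ∩ circle(D,5.00): a=3.3282, h=4.9923
  candidates: C₊=(4.7268,4.9469) cross=15.233; C₋=(3.8248,-4.9969) cross=-15.233
  mode - wants cross < 0 → take C=(3.8248,-4.9969) (cross=-15.233)
ex = (C−B)/|BC| = (0.4773,-0.8788); ey = (0.8788,0.4773)
P = B + 2.31·ex + 2.30·ey = (4.0849,-0.6566)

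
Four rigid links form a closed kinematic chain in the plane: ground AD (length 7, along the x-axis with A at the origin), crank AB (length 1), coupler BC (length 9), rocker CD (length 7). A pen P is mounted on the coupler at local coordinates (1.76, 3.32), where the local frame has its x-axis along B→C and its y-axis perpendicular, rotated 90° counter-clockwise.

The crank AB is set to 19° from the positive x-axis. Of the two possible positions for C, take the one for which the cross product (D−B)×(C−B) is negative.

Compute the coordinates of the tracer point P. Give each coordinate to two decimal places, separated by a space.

4.67 0.85

A=(0,0), D=(7.00,0)
B = A + 1.00·(cos19°, sin19°) = (0.9455, 0.3256)
|BD| = 6.0632
circle(B,9.00) ∩ circle(D,7.00): a=5.6705, h=6.9890
  candidates: C₊=(6.9831,7.0000) cross=42.376; C₋=(6.2325,-6.9578) cross=-42.376
  mode - wants cross < 0 → take C=(6.2325,-6.9578) (cross=-42.376)
ex = (C−B)/|BC| = (0.5874,-0.8093); ey = (0.8093,0.5874)
P = B + 1.76·ex + 3.32·ey = (4.6662,0.8516)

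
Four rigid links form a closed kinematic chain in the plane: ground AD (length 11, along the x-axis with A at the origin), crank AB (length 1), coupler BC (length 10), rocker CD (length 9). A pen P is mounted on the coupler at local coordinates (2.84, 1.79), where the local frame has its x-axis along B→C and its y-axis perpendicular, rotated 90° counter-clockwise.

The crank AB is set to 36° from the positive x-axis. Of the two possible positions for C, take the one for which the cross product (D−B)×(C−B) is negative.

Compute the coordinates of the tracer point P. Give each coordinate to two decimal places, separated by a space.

3.88 -0.78

A=(0,0), D=(11.00,0)
B = A + 1.00·(cos36°, sin36°) = (0.8090, 0.5878)
|BD| = 10.2079
circle(B,10.00) ∩ circle(D,9.00): a=6.0346, h=7.9739
  candidates: C₊=(7.2928,8.2010) cross=81.397; C₋=(6.3745,-7.7204) cross=-81.397
  mode - wants cross < 0 → take C=(6.3745,-7.7204) (cross=-81.397)
ex = (C−B)/|BC| = (0.5565,-0.8308); ey = (0.8308,0.5565)
P = B + 2.84·ex + 1.79·ey = (3.8768,-0.7755)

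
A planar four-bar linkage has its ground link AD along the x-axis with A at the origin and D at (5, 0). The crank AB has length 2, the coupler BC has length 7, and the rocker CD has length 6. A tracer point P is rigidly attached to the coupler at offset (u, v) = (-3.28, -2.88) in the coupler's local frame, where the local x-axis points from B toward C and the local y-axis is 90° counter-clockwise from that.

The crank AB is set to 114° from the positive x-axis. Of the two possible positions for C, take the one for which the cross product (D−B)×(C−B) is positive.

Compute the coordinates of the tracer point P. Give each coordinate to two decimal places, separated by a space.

A=(0,0), D=(5.00,0)
B = A + 2.00·(cos114°, sin114°) = (-0.8135, 1.8271)
|BD| = 6.0938
circle(B,7.00) ∩ circle(D,6.00): a=4.1136, h=5.6638
  candidates: C₊=(4.8090,5.9970) cross=34.514; C₋=(1.4127,-4.8095) cross=-34.514
  mode + wants cross > 0 → take C=(4.8090,5.9970) (cross=34.514)
ex = (C−B)/|BC| = (0.8032,0.5957); ey = (-0.5957,0.8032)
P = B + -3.28·ex + -2.88·ey = (-1.7324,-2.4400)

-1.73 -2.44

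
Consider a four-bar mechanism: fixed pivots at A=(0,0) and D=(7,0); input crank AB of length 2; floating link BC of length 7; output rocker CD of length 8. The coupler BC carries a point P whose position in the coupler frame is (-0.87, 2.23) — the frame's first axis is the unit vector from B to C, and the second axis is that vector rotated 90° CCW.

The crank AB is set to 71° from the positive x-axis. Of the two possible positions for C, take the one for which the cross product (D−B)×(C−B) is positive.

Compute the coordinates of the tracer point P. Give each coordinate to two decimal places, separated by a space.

-1.68 2.45

A=(0,0), D=(7.00,0)
B = A + 2.00·(cos71°, sin71°) = (0.6511, 1.8910)
|BD| = 6.6245
circle(B,7.00) ∩ circle(D,8.00): a=2.1801, h=6.6519
  candidates: C₊=(4.6394,7.6438) cross=44.065; C₋=(0.8417,-5.1064) cross=-44.065
  mode + wants cross > 0 → take C=(4.6394,7.6438) (cross=44.065)
ex = (C−B)/|BC| = (0.5697,0.8218); ey = (-0.8218,0.5697)
P = B + -0.87·ex + 2.23·ey = (-1.6772,2.4466)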